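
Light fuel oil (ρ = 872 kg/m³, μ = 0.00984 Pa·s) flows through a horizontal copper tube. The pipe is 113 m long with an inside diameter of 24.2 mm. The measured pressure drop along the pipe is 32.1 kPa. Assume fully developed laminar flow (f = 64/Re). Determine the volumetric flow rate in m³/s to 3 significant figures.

For laminar flow, f = 64/Re with Re = ρVD/μ, so Darcy-Weisbach reduces to ΔP = 32μLV/D². Solving for V: V = ΔP·D²/(32μL) = 3.21e+04·(0.0242)²/(32·0.00984·113) = 0.5283 m/s.
Check: Re = ρVD/μ = 872·0.5283·0.0242/0.00984 = 1133 < 2300, so the laminar assumption holds.
Q = V·A = 0.5283·(π/4·0.0242²) = 0.000243 m³/s = 2.43×10^-4 m³/s.

Q ≈ 2.43×10^-4 m³/s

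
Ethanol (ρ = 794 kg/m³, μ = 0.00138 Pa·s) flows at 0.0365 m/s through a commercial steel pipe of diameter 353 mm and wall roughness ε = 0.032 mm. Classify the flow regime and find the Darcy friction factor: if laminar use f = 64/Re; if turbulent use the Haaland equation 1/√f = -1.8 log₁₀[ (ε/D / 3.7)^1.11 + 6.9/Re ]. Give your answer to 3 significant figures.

f ≈ 0.0337

Re = ρVD/μ = 794·0.0365·0.353/0.00138 = 7413.
Re > 4000 → turbulent. ε/D = 3.2e-05/0.353 = 9.07e-05; Haaland: 1/√f = -1.8 log₁₀[7.62e-06 + 0.000931] = 5.45, so f = 0.03367.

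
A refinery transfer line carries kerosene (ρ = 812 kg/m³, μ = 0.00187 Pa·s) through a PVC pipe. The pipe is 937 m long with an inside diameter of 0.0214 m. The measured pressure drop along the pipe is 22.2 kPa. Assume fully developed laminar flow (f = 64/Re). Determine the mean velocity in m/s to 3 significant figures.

V ≈ 0.181 m/s

For laminar flow, f = 64/Re with Re = ρVD/μ, so Darcy-Weisbach reduces to ΔP = 32μLV/D². Solving for V: V = ΔP·D²/(32μL) = 2.22e+04·(0.0214)²/(32·0.00187·937) = 0.1813 m/s.
Check: Re = ρVD/μ = 812·0.1813·0.0214/0.00187 = 1685 < 2300, so the laminar assumption holds.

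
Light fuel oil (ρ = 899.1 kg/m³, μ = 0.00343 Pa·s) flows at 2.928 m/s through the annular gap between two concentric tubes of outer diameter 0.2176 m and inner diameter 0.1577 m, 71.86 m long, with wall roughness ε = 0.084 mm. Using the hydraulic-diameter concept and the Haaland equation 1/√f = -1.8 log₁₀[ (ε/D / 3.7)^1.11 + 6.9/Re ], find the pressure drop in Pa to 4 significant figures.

ΔP ≈ 115900 Pa

Hydraulic diameter D_h = 4A/P = D_o - D_i = 0.2176 - 0.1577 = 0.0599 m.
Re = ρVD_h/μ = 899.1·2.928·0.0599/0.00343 = 4.597e+04.
ε/D_h = 8.4e-05/0.0599 = 0.0014; Haaland gives 1/√f = -1.8 log₁₀[0.000159+0.00015] = 6.317, so f = 0.02506.
ΔP = f(L/D_h)(ρV²/2) = 0.02506·71.86/0.0599·3854 = 1.159e+05 Pa.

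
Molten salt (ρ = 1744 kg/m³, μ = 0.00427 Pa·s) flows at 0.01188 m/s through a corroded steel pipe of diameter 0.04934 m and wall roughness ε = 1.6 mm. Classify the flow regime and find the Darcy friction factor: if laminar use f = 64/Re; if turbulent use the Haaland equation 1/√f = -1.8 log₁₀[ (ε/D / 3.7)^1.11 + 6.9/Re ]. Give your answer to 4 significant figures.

f ≈ 0.2673

Re = ρVD/μ = 1744·0.01188·0.04934/0.00427 = 239.4.
Re < 2300 → laminar, so f = 64/Re = 0.2673 (roughness is irrelevant in laminar flow).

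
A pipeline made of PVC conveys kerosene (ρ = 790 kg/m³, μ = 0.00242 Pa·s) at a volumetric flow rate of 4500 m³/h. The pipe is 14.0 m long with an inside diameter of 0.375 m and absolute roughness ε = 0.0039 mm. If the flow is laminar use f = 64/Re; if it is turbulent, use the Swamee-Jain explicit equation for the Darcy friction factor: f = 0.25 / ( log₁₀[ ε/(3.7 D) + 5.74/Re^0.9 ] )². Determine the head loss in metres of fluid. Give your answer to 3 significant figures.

h_f ≈ 2.76 m

Q = 4500 m³/h = 4500/3600 = 1.25 m³/s.
Cross-sectional area A = πD²/4 = π(0.375)²/4 = 0.1104 m²; mean velocity V = Q/A = 1.25/0.1104 = 11.32 m/s.
Reynolds number Re = ρVD/μ = 790 · 11.32 · 0.375 / 0.00242 = 1.385e+06.
Re > 4000 → turbulent. Relative roughness ε/D = 3.9e-06/0.375 = 1.04e-05. Swamee-Jain: f = 0.25/(log₁₀[1.04e-05/3.7 + 5.74/1.385e+06^0.9])² = 0.25/(log₁₀[2.81e-06 + 1.7e-05])² = 0.25/(-4.702)² = 0.01131.
Darcy-Weisbach: ΔP = f(L/D)(ρV²/2) = 0.01131·(14/0.375)·(790·11.32²/2) = 0.01131·37.33·5.06e+04 = 2.136e+04 Pa.
Head loss h_f = ΔP/(ρg) = 2.136e+04/(790·9.81) = 2.76 m.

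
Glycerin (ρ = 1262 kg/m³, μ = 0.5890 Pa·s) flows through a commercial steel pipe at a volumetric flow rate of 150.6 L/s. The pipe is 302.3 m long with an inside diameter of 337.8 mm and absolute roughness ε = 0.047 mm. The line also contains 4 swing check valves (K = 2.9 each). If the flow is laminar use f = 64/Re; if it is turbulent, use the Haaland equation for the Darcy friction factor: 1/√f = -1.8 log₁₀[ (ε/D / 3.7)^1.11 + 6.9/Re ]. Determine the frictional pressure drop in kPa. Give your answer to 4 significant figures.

ΔP ≈ 104.6 kPa

Q = 150.6 L/s = 150.6/1000 = 0.1506 m³/s.
Cross-sectional area A = πD²/4 = π(0.3378)²/4 = 0.08962 m²; mean velocity V = Q/A = 0.1506/0.08962 = 1.68 m/s.
Reynolds number Re = ρVD/μ = 1262 · 1.68 · 0.3378 / 0.589 = 1216.
Re < 2300 → laminar flow, so f = 64/Re = 64/1216 = 0.05262 (the turbulent correlation is not needed).
Total minor-loss coefficient ΣK = 4·2.9 = 11.6.
ΔP = [f·L/D + ΣK]·(ρV²/2) = [0.05262·302.3/0.3378 + 11.6]·(1262·1.68²/2) = [47.09 + 11.6]·1782 = 1.046e+05 Pa.
ΔP = 1.046e+05 Pa = 104.6 kPa.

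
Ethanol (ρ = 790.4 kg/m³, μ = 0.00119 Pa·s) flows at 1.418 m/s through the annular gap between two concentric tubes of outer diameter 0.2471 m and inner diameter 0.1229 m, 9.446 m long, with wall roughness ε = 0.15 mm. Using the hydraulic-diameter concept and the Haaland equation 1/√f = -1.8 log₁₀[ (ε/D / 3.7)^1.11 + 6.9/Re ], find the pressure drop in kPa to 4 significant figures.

Hydraulic diameter D_h = 4A/P = D_o - D_i = 0.2471 - 0.1229 = 0.1242 m.
Re = ρVD_h/μ = 790.4·1.418·0.1242/0.00119 = 1.17e+05.
ε/D_h = 0.00015/0.1242 = 0.00121; Haaland gives 1/√f = -1.8 log₁₀[0.000135+5.9e-05] = 6.682, so f = 0.0224.
ΔP = f(L/D_h)(ρV²/2) = 0.0224·9.446/0.1242·794.6 = 1354 Pa.
ΔP = 1.354 kPa.

ΔP ≈ 1.354 kPa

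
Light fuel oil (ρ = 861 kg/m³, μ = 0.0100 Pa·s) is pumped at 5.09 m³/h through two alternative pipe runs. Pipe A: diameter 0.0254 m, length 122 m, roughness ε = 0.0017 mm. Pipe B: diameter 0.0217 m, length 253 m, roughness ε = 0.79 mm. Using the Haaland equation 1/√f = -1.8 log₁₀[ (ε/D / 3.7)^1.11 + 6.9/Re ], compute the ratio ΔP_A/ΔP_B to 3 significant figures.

Pipe A: V = Q/A = 0.001414/0.0005067 = 2.79 m/s; Re = 6102; ε/D = 6.69e-05; Haaland → f = 0.0356; ΔP_A = f(L/D)(ρV²/2) = 5.731e+05 Pa.
Pipe B: V = Q/A = 0.001414/0.0003698 = 3.823 m/s; Re = 7143; ε/D = 0.0364; Haaland → f = 0.06602; ΔP_B = f(L/D)(ρV²/2) = 4.843e+06 Pa.
ΔP_A/ΔP_B = 5.731e+05/4.843e+06 = 0.118.

ΔP_A/ΔP_B ≈ 0.118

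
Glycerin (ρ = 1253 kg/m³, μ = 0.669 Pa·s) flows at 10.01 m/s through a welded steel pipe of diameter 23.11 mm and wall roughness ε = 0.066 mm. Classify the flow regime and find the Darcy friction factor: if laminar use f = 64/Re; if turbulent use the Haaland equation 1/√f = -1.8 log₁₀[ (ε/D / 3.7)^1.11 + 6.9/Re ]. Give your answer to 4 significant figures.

Re = ρVD/μ = 1253·10.01·0.02311/0.669 = 433.3.
Re < 2300 → laminar, so f = 64/Re = 0.1477 (roughness is irrelevant in laminar flow).

f ≈ 0.1477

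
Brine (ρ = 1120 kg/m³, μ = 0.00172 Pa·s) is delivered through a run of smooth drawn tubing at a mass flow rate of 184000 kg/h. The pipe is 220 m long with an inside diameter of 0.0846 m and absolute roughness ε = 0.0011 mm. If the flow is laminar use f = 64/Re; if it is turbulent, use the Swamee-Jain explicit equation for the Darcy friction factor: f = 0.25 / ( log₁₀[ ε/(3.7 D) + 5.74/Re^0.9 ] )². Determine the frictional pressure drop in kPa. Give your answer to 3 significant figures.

ΔP ≈ 1300 kPa

ṁ = 184000 kg/h = 184000/3600 = 51.11 kg/s.
A = πD²/4 = π(0.0846)²/4 = 0.005621 m²; mean velocity V = ṁ/(ρA) = 51.11/(1120 · 0.005621) = 8.118 m/s.
Reynolds number Re = ρVD/μ = 1120 · 8.118 · 0.0846 / 0.00172 = 4.472e+05.
Re > 4000 → turbulent. Relative roughness ε/D = 1.1e-06/0.0846 = 1.3e-05. Swamee-Jain: f = 0.25/(log₁₀[1.3e-05/3.7 + 5.74/4.472e+05^0.9])² = 0.25/(log₁₀[3.51e-06 + 4.71e-05])² = 0.25/(-4.295)² = 0.01355.
Darcy-Weisbach: ΔP = f(L/D)(ρV²/2) = 0.01355·(220/0.0846)·(1120·8.118²/2) = 0.01355·2600·3.691e+04 = 1.301e+06 Pa.
ΔP = 1.301e+06 Pa = 1300 kPa.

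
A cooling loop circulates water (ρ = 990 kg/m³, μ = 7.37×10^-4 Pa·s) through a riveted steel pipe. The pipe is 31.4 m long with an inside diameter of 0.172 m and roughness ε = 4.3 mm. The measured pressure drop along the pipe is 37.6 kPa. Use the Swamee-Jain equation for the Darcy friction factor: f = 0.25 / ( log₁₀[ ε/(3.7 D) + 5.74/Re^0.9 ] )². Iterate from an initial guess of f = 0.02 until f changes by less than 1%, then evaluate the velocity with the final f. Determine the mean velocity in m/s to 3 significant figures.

Rearranging Darcy-Weisbach: V = √(2·ΔP·D/(f·L·ρ)). With ε/D = 0.0043/0.172 = 0.025, iterate starting from f = 0.02:
  f = 0.02 → V = √(2·3.76e+04·0.172/(0.02·31.4·990)) = 4.561 m/s; Re = ρVD/μ = 1.054e+06; f → 0.05315
  f = 0.05315 → V = 2.798 m/s; Re = 6.465e+05; f → 0.05318
Converged (Δf/f < 1%). With the final f = 0.05318: V = √(2·3.76e+04·0.172/(0.05318·31.4·990)) = 2.797 m/s.

V ≈ 2.80 m/s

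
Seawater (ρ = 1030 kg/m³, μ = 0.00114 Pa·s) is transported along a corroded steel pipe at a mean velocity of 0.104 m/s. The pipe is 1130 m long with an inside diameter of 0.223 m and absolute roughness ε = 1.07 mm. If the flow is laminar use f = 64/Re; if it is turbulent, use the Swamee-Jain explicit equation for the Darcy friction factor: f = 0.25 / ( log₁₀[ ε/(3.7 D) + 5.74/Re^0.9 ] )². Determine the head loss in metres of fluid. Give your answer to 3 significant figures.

h_f ≈ 0.0964 m

Reynolds number Re = ρVD/μ = 1030 · 0.104 · 0.223 / 0.00114 = 2.095e+04.
Re > 4000 → turbulent. Relative roughness ε/D = 0.00107/0.223 = 0.0048. Swamee-Jain: f = 0.25/(log₁₀[0.0048/3.7 + 5.74/2.095e+04^0.9])² = 0.25/(log₁₀[0.0013 + 0.000741])² = 0.25/(-2.691)² = 0.03453.
Darcy-Weisbach: ΔP = f(L/D)(ρV²/2) = 0.03453·(1130/0.223)·(1030·0.104²/2) = 0.03453·5067·5.57 = 974.6 Pa.
Head loss h_f = ΔP/(ρg) = 974.6/(1030·9.81) = 0.0964 m.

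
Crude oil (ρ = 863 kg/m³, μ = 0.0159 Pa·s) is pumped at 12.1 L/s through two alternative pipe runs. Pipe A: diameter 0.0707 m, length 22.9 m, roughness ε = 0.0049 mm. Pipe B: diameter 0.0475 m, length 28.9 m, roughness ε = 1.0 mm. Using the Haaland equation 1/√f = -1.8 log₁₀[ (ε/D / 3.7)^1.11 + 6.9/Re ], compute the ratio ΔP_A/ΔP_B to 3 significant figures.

ΔP_A/ΔP_B ≈ 0.0620

Pipe A: V = Q/A = 0.0121/0.003926 = 3.082 m/s; Re = 1.183e+04; ε/D = 6.93e-05; Haaland → f = 0.02959; ΔP_A = f(L/D)(ρV²/2) = 3.928e+04 Pa.
Pipe B: V = Q/A = 0.0121/0.001772 = 6.828 m/s; Re = 1.76e+04; ε/D = 0.0211; Haaland → f = 0.05176; ΔP_B = f(L/D)(ρV²/2) = 6.335e+05 Pa.
ΔP_A/ΔP_B = 3.928e+04/6.335e+05 = 0.0620.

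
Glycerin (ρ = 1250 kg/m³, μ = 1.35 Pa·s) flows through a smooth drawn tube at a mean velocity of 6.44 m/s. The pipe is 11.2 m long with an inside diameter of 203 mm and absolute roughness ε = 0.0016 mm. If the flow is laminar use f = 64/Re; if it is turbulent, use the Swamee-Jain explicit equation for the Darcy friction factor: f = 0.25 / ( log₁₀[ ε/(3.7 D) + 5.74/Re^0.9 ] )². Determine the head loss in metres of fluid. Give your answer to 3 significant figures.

Reynolds number Re = ρVD/μ = 1250 · 6.44 · 0.203 / 1.35 = 1210.
Re < 2300 → laminar flow, so f = 64/Re = 64/1210 = 0.05287 (the turbulent correlation is not needed).
Darcy-Weisbach: ΔP = f(L/D)(ρV²/2) = 0.05287·(11.2/0.203)·(1250·6.44²/2) = 0.05287·55.17·2.592e+04 = 7.561e+04 Pa.
Head loss h_f = ΔP/(ρg) = 7.561e+04/(1250·9.81) = 6.17 m.

h_f ≈ 6.17 m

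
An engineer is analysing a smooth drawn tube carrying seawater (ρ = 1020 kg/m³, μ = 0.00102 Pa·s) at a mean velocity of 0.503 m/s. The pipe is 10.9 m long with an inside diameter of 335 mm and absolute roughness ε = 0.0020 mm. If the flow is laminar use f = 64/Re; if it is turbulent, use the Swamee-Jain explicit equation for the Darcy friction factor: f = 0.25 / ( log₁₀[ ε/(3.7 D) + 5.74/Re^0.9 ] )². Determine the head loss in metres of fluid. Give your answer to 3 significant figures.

Reynolds number Re = ρVD/μ = 1020 · 0.503 · 0.335 / 0.00102 = 1.685e+05.
Re > 4000 → turbulent. Relative roughness ε/D = 2e-06/0.335 = 5.97e-06. Swamee-Jain: f = 0.25/(log₁₀[5.97e-06/3.7 + 5.74/1.685e+05^0.9])² = 0.25/(log₁₀[1.61e-06 + 0.000113])² = 0.25/(-3.939)² = 0.01611.
Darcy-Weisbach: ΔP = f(L/D)(ρV²/2) = 0.01611·(10.9/0.335)·(1020·0.503²/2) = 0.01611·32.54·129 = 67.65 Pa.
Head loss h_f = ΔP/(ρg) = 67.65/(1020·9.81) = 0.00676 m.

h_f ≈ 0.00676 m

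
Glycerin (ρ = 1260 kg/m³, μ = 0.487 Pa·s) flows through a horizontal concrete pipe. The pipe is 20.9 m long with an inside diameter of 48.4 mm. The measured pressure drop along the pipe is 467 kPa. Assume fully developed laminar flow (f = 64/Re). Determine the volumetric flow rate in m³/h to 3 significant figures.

For laminar flow, f = 64/Re with Re = ρVD/μ, so Darcy-Weisbach reduces to ΔP = 32μLV/D². Solving for V: V = ΔP·D²/(32μL) = 4.67e+05·(0.0484)²/(32·0.487·20.9) = 3.359 m/s.
Check: Re = ρVD/μ = 1260·3.359·0.0484/0.487 = 420.6 < 2300, so the laminar assumption holds.
Q = V·A = 3.359·(π/4·0.0484²) = 0.00618 m³/s = 22.2 m³/h.

Q ≈ 22.2 m³/h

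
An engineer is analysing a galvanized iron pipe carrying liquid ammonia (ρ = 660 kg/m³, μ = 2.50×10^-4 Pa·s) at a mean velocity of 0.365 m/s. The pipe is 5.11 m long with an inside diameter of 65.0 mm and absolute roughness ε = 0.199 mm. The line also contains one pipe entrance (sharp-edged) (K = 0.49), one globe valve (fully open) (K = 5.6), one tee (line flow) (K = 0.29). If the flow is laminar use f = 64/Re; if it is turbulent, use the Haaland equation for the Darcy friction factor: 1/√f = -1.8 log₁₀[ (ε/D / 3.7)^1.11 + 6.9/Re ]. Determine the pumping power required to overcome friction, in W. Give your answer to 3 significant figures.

Reynolds number Re = ρVD/μ = 660 · 0.365 · 0.065 / 0.00025 = 6.263e+04.
Re > 4000 → turbulent. Relative roughness ε/D = 0.000199/0.065 = 0.00306. Haaland: 1/√f = -1.8 log₁₀[(0.00306/3.7)^1.11 + 6.9/6.263e+04] = -1.8 log₁₀[0.000379 + 0.00011] = 5.959, so f = 0.02816.
Total minor-loss coefficient ΣK = 1·0.49 + 1·5.6 + 1·0.29 = 6.38.
ΔP = [f·L/D + ΣK]·(ρV²/2) = [0.02816·5.11/0.065 + 6.38]·(660·0.365²/2) = [2.214 + 6.38]·43.96 = 377.8 Pa.
Q = V·A = 0.365·0.003318 = 0.001211 m³/s.
Pumping power P = QΔP = 0.001211·377.8 = 0.4576 W = 0.458 W.

P ≈ 0.458 W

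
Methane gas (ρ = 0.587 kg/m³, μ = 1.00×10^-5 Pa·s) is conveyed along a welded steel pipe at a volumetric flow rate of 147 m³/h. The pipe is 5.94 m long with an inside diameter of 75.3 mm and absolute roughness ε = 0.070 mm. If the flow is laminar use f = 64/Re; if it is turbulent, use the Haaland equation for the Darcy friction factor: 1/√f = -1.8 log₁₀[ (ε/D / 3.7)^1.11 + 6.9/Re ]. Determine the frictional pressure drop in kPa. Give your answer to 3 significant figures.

ΔP ≈ 0.0472 kPa

Q = 147 m³/h = 147/3600 = 0.04083 m³/s.
Cross-sectional area A = πD²/4 = π(0.0753)²/4 = 0.004453 m²; mean velocity V = Q/A = 0.04083/0.004453 = 9.169 m/s.
Reynolds number Re = ρVD/μ = 0.587 · 9.169 · 0.0753 / 1e-05 = 4.053e+04.
Re > 4000 → turbulent. Relative roughness ε/D = 7e-05/0.0753 = 0.00093. Haaland: 1/√f = -1.8 log₁₀[(0.00093/3.7)^1.11 + 6.9/4.053e+04] = -1.8 log₁₀[0.000101 + 0.00017] = 6.42, so f = 0.02426.
Darcy-Weisbach: ΔP = f(L/D)(ρV²/2) = 0.02426·(5.94/0.0753)·(0.587·9.169²/2) = 0.02426·78.88·24.68 = 47.23 Pa.
ΔP = 47.23 Pa = 0.0472 kPa.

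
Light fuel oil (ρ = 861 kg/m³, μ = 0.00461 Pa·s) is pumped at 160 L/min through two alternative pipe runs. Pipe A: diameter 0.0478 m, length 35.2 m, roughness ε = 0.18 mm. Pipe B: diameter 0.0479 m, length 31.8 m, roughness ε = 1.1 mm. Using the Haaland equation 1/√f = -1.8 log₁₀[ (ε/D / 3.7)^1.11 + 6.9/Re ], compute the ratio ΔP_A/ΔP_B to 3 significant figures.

ΔP_A/ΔP_B ≈ 0.710

Pipe A: V = Q/A = 0.002667/0.001795 = 1.486 m/s; Re = 1.327e+04; ε/D = 0.00377; Haaland → f = 0.03426; ΔP_A = f(L/D)(ρV²/2) = 2.399e+04 Pa.
Pipe B: V = Q/A = 0.002667/0.001802 = 1.48 m/s; Re = 1.324e+04; ε/D = 0.023; Haaland → f = 0.05401; ΔP_B = f(L/D)(ρV²/2) = 3.381e+04 Pa.
ΔP_A/ΔP_B = 2.399e+04/3.381e+04 = 0.710.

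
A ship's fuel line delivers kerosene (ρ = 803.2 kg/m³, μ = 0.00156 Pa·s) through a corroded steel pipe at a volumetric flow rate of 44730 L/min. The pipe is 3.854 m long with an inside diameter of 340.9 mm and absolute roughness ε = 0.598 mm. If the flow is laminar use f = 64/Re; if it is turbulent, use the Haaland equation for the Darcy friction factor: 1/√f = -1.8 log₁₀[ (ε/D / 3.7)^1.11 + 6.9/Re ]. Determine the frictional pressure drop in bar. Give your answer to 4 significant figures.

Q = 44730 L/min = 44730/60000 = 0.7455 m³/s.
Cross-sectional area A = πD²/4 = π(0.3409)²/4 = 0.09127 m²; mean velocity V = Q/A = 0.7455/0.09127 = 8.168 m/s.
Reynolds number Re = ρVD/μ = 803.2 · 8.168 · 0.3409 / 0.00156 = 1.434e+06.
Re > 4000 → turbulent. Relative roughness ε/D = 0.000598/0.3409 = 0.00175. Haaland: 1/√f = -1.8 log₁₀[(0.00175/3.7)^1.11 + 6.9/1.434e+06] = -1.8 log₁₀[0.000204 + 4.81e-06] = 6.623, so f = 0.02279.
Darcy-Weisbach: ΔP = f(L/D)(ρV²/2) = 0.02279·(3.854/0.3409)·(803.2·8.168²/2) = 0.02279·11.31·2.679e+04 = 6904 Pa.
ΔP = 6904 Pa = 0.06904 bar.

ΔP ≈ 0.06904 bar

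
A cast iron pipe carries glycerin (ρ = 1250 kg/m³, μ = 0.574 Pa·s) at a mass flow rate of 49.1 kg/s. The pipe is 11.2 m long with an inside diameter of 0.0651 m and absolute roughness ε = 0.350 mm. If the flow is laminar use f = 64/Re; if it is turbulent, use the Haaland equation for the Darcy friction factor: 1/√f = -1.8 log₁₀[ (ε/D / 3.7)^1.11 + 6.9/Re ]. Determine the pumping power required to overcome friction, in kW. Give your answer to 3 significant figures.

P ≈ 22.5 kW

A = πD²/4 = π(0.0651)²/4 = 0.003329 m²; mean velocity V = ṁ/(ρA) = 49.1/(1250 · 0.003329) = 11.8 m/s.
Reynolds number Re = ρVD/μ = 1250 · 11.8 · 0.0651 / 0.574 = 1673.
Re < 2300 → laminar flow, so f = 64/Re = 64/1673 = 0.03825 (the turbulent correlation is not needed).
Darcy-Weisbach: ΔP = f(L/D)(ρV²/2) = 0.03825·(11.2/0.0651)·(1250·11.8²/2) = 0.03825·172·8.704e+04 = 5.728e+05 Pa.
Q = ṁ/ρ = 49.1/1250 = 0.03928 m³/s.
Pumping power P = QΔP = 0.03928·5.728e+05 = 22500 W = 22.5 kW.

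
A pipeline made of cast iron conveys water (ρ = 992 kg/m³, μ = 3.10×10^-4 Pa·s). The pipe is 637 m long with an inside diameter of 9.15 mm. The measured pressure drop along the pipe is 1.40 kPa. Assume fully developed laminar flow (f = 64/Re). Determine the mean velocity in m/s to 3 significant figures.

V ≈ 0.0185 m/s

For laminar flow, f = 64/Re with Re = ρVD/μ, so Darcy-Weisbach reduces to ΔP = 32μLV/D². Solving for V: V = ΔP·D²/(32μL) = 1400·(0.00915)²/(32·0.00031·637) = 0.01855 m/s.
Check: Re = ρVD/μ = 992·0.01855·0.00915/0.00031 = 543.1 < 2300, so the laminar assumption holds.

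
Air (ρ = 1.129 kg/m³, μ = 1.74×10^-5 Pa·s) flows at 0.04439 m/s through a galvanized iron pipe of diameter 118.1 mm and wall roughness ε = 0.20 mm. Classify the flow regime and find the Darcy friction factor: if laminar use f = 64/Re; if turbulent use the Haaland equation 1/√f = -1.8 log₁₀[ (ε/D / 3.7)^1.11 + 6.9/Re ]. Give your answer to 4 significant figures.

Re = ρVD/μ = 1.129·0.04439·0.1181/1.74e-05 = 340.2.
Re < 2300 → laminar, so f = 64/Re = 0.1881 (roughness is irrelevant in laminar flow).

f ≈ 0.1881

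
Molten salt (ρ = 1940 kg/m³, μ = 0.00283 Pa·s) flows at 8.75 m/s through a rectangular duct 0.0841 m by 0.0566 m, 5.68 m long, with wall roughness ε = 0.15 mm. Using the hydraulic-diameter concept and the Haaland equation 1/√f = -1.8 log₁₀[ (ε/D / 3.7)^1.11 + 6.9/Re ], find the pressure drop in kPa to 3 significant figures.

Hydraulic diameter D_h = 4A/P = 4·(0.0841·0.0566)/(2·(0.0841+0.0566)) = 0.01904/0.2814 = 0.06766 m.
Re = ρVD_h/μ = 1940·8.75·0.06766/0.00283 = 4.059e+05.
ε/D_h = 0.00015/0.06766 = 0.00222; Haaland gives 1/√f = -1.8 log₁₀[0.000265+1.7e-05] = 6.39, so f = 0.02449.
ΔP = f(L/D_h)(ρV²/2) = 0.02449·5.68/0.06766·7.427e+04 = 1.527e+05 Pa.
ΔP = 153 kPa.

ΔP ≈ 153 kPa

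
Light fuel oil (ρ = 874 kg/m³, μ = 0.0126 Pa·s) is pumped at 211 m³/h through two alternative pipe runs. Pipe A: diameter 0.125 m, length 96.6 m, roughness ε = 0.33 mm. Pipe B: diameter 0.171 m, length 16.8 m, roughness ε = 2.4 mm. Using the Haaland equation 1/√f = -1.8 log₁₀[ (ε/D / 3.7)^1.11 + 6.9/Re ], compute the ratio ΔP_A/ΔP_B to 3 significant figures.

Pipe A: V = Q/A = 0.05861/0.01227 = 4.776 m/s; Re = 4.141e+04; ε/D = 0.00264; Haaland → f = 0.02815; ΔP_A = f(L/D)(ρV²/2) = 2.168e+05 Pa.
Pipe B: V = Q/A = 0.05861/0.02297 = 2.552 m/s; Re = 3.027e+04; ε/D = 0.014; Haaland → f = 0.04423; ΔP_B = f(L/D)(ρV²/2) = 1.237e+04 Pa.
ΔP_A/ΔP_B = 2.168e+05/1.237e+04 = 17.5.

ΔP_A/ΔP_B ≈ 17.5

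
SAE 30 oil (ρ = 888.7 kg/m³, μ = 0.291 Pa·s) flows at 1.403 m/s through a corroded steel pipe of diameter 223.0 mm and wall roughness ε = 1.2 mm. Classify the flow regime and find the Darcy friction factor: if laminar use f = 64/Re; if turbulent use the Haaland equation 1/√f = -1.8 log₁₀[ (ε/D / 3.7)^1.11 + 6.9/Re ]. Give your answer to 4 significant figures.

f ≈ 0.06698

Re = ρVD/μ = 888.7·1.403·0.223/0.291 = 955.5.
Re < 2300 → laminar, so f = 64/Re = 0.06698 (roughness is irrelevant in laminar flow).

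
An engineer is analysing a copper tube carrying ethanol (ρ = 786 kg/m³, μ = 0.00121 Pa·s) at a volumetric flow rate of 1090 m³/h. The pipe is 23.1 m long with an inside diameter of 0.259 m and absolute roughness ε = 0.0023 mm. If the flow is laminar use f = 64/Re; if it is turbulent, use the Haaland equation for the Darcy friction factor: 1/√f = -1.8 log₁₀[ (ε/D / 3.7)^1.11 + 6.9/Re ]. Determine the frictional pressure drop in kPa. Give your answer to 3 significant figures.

ΔP ≈ 13.7 kPa

Q = 1090 m³/h = 1090/3600 = 0.3028 m³/s.
Cross-sectional area A = πD²/4 = π(0.259)²/4 = 0.05269 m²; mean velocity V = Q/A = 0.3028/0.05269 = 5.747 m/s.
Reynolds number Re = ρVD/μ = 786 · 5.747 · 0.259 / 0.00121 = 9.669e+05.
Re > 4000 → turbulent. Relative roughness ε/D = 2.3e-06/0.259 = 8.88e-06. Haaland: 1/√f = -1.8 log₁₀[(8.88e-06/3.7)^1.11 + 6.9/9.669e+05] = -1.8 log₁₀[5.78e-07 + 7.14e-06] = 9.203, so f = 0.01181.
Darcy-Weisbach: ΔP = f(L/D)(ρV²/2) = 0.01181·(23.1/0.259)·(786·5.747²/2) = 0.01181·89.19·1.298e+04 = 1.367e+04 Pa.
ΔP = 1.367e+04 Pa = 13.7 kPa.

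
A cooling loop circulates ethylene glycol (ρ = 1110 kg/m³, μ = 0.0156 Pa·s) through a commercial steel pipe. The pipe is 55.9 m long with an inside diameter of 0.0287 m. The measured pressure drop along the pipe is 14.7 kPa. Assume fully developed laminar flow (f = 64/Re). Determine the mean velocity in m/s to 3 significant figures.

V ≈ 0.434 m/s

For laminar flow, f = 64/Re with Re = ρVD/μ, so Darcy-Weisbach reduces to ΔP = 32μLV/D². Solving for V: V = ΔP·D²/(32μL) = 1.47e+04·(0.0287)²/(32·0.0156·55.9) = 0.4339 m/s.
Check: Re = ρVD/μ = 1110·0.4339·0.0287/0.0156 = 886.1 < 2300, so the laminar assumption holds.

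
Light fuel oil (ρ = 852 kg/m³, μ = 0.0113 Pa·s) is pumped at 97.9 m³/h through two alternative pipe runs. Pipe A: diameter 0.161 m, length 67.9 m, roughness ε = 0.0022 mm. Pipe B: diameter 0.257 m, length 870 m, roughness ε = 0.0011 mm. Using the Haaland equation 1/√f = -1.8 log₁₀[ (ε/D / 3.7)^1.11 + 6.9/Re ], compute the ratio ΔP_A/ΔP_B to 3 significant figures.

ΔP_A/ΔP_B ≈ 0.715

Pipe A: V = Q/A = 0.02719/0.02036 = 1.336 m/s; Re = 1.622e+04; ε/D = 1.37e-05; Haaland → f = 0.02717; ΔP_A = f(L/D)(ρV²/2) = 8712 Pa.
Pipe B: V = Q/A = 0.02719/0.05187 = 0.5242 m/s; Re = 1.016e+04; ε/D = 4.28e-06; Haaland → f = 0.03076; ΔP_B = f(L/D)(ρV²/2) = 1.219e+04 Pa.
ΔP_A/ΔP_B = 8712/1.219e+04 = 0.715.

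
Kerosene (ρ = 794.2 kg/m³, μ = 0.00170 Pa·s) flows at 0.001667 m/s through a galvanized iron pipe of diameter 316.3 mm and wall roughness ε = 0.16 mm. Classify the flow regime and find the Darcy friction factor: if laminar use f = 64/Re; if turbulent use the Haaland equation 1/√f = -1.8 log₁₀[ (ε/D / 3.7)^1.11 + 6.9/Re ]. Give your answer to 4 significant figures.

f ≈ 0.2598

Re = ρVD/μ = 794.2·0.001667·0.3163/0.0017 = 246.3.
Re < 2300 → laminar, so f = 64/Re = 0.2598 (roughness is irrelevant in laminar flow).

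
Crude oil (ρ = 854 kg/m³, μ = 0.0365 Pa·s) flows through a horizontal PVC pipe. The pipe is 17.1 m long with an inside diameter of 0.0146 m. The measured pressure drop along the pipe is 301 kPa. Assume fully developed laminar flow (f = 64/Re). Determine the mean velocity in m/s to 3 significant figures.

V ≈ 3.21 m/s

For laminar flow, f = 64/Re with Re = ρVD/μ, so Darcy-Weisbach reduces to ΔP = 32μLV/D². Solving for V: V = ΔP·D²/(32μL) = 3.01e+05·(0.0146)²/(32·0.0365·17.1) = 3.212 m/s.
Check: Re = ρVD/μ = 854·3.212·0.0146/0.0365 = 1097 < 2300, so the laminar assumption holds.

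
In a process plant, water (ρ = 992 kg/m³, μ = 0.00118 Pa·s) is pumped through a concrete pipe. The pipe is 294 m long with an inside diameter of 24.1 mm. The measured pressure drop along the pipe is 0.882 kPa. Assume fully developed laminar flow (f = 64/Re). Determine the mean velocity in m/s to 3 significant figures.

V ≈ 0.0461 m/s

For laminar flow, f = 64/Re with Re = ρVD/μ, so Darcy-Weisbach reduces to ΔP = 32μLV/D². Solving for V: V = ΔP·D²/(32μL) = 882·(0.0241)²/(32·0.00118·294) = 0.04614 m/s.
Check: Re = ρVD/μ = 992·0.04614·0.0241/0.00118 = 934.9 < 2300, so the laminar assumption holds.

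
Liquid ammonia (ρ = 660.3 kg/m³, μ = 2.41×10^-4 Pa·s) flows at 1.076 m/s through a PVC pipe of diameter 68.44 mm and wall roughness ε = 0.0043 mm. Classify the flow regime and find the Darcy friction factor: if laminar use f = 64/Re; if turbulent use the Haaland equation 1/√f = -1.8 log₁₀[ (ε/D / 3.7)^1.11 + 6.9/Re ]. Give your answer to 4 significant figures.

f ≈ 0.01590

Re = ρVD/μ = 660.3·1.076·0.06844/0.000241 = 2.018e+05.
Re > 4000 → turbulent. ε/D = 4.3e-06/0.06844 = 6.28e-05; Haaland: 1/√f = -1.8 log₁₀[5.07e-06 + 3.42e-05] = 7.931, so f = 0.0159.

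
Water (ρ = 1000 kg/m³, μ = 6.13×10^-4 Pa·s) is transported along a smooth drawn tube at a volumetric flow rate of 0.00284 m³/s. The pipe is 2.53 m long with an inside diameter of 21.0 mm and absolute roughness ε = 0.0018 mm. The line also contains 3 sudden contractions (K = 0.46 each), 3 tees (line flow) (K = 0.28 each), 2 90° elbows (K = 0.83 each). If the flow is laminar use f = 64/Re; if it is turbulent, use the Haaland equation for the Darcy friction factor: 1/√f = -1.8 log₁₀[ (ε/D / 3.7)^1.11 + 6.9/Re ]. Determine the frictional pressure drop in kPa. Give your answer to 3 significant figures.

ΔP ≈ 192 kPa

Cross-sectional area A = πD²/4 = π(0.021)²/4 = 0.0003464 m²; mean velocity V = Q/A = 0.00284/0.0003464 = 8.2 m/s.
Reynolds number Re = ρVD/μ = 1000 · 8.2 · 0.021 / 0.000613 = 2.809e+05.
Re > 4000 → turbulent. Relative roughness ε/D = 1.8e-06/0.021 = 8.57e-05. Haaland: 1/√f = -1.8 log₁₀[(8.57e-05/3.7)^1.11 + 6.9/2.809e+05] = -1.8 log₁₀[7.16e-06 + 2.46e-05] = 8.097, so f = 0.01525.
Total minor-loss coefficient ΣK = 3·0.46 + 3·0.28 + 2·0.83 = 3.88.
ΔP = [f·L/D + ΣK]·(ρV²/2) = [0.01525·2.53/0.021 + 3.88]·(1000·8.2²/2) = [1.837 + 3.88]·3.362e+04 = 1.922e+05 Pa.
ΔP = 1.922e+05 Pa = 192 kPa.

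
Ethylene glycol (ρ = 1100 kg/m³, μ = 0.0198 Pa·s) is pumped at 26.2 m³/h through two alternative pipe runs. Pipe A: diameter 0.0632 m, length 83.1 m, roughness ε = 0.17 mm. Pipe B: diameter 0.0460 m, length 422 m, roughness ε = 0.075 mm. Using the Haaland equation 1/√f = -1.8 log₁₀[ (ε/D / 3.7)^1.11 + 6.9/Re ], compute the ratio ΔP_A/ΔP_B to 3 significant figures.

ΔP_A/ΔP_B ≈ 0.0449

Pipe A: V = Q/A = 0.007278/0.003137 = 2.32 m/s; Re = 8146; ε/D = 0.00269; Haaland → f = 0.03596; ΔP_A = f(L/D)(ρV²/2) = 1.399e+05 Pa.
Pipe B: V = Q/A = 0.007278/0.001662 = 4.379 m/s; Re = 1.119e+04; ε/D = 0.00163; Haaland → f = 0.03224; ΔP_B = f(L/D)(ρV²/2) = 3.119e+06 Pa.
ΔP_A/ΔP_B = 1.399e+05/3.119e+06 = 0.0449.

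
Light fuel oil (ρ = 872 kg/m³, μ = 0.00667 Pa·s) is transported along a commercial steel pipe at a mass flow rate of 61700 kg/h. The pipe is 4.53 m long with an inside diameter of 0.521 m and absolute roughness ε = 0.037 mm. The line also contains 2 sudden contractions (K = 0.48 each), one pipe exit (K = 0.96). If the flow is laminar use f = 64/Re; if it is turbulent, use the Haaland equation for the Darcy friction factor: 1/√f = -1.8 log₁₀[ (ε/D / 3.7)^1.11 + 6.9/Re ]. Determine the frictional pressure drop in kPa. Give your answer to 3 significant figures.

ΔP ≈ 0.00825 kPa

ṁ = 61700 kg/h = 61700/3600 = 17.14 kg/s.
A = πD²/4 = π(0.521)²/4 = 0.2132 m²; mean velocity V = ṁ/(ρA) = 17.14/(872 · 0.2132) = 0.09219 m/s.
Reynolds number Re = ρVD/μ = 872 · 0.09219 · 0.521 / 0.00667 = 6280.
Re > 4000 → turbulent. Relative roughness ε/D = 3.7e-05/0.521 = 7.1e-05. Haaland: 1/√f = -1.8 log₁₀[(7.1e-05/3.7)^1.11 + 6.9/6280] = -1.8 log₁₀[5.81e-06 + 0.0011] = 5.322, so f = 0.0353.
Total minor-loss coefficient ΣK = 2·0.48 + 1·0.96 = 1.92.
ΔP = [f·L/D + ΣK]·(ρV²/2) = [0.0353·4.53/0.521 + 1.92]·(872·0.09219²/2) = [0.307 + 1.92]·3.706 = 8.253 Pa.
ΔP = 8.253 Pa = 0.00825 kPa.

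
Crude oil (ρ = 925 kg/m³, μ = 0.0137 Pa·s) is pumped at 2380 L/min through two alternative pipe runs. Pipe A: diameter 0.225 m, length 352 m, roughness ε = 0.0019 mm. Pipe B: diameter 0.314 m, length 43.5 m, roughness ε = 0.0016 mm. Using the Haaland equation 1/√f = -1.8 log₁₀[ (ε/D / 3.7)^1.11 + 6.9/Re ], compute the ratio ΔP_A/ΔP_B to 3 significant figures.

ΔP_A/ΔP_B ≈ 39.2

Pipe A: V = Q/A = 0.03967/0.03976 = 0.9976 m/s; Re = 1.516e+04; ε/D = 8.44e-06; Haaland → f = 0.02765; ΔP_A = f(L/D)(ρV²/2) = 1.991e+04 Pa.
Pipe B: V = Q/A = 0.03967/0.07744 = 0.5122 m/s; Re = 1.086e+04; ε/D = 5.1e-06; Haaland → f = 0.0302; ΔP_B = f(L/D)(ρV²/2) = 507.8 Pa.
ΔP_A/ΔP_B = 1.991e+04/507.8 = 39.2.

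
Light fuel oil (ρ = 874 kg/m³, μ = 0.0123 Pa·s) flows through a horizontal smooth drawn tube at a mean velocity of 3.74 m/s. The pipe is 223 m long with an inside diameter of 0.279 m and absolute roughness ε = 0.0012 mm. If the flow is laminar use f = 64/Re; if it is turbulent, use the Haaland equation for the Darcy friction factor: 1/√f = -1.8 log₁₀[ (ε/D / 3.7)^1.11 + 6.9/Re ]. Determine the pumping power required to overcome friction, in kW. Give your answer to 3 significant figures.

Reynolds number Re = ρVD/μ = 874 · 3.74 · 0.279 / 0.0123 = 7.415e+04.
Re > 4000 → turbulent. Relative roughness ε/D = 1.2e-06/0.279 = 4.3e-06. Haaland: 1/√f = -1.8 log₁₀[(4.3e-06/3.7)^1.11 + 6.9/7.415e+04] = -1.8 log₁₀[2.59e-07 + 9.31e-05] = 7.254, so f = 0.019.
Darcy-Weisbach: ΔP = f(L/D)(ρV²/2) = 0.019·(223/0.279)·(874·3.74²/2) = 0.019·799.3·6113 = 9.285e+04 Pa.
Q = V·A = 3.74·0.06114 = 0.2286 m³/s.
Pumping power P = QΔP = 0.2286·9.285e+04 = 21230 W = 21.2 kW.

P ≈ 21.2 kW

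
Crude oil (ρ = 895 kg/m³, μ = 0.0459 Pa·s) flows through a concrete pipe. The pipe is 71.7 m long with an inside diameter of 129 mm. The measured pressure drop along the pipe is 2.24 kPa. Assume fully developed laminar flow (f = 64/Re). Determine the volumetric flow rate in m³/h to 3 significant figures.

For laminar flow, f = 64/Re with Re = ρVD/μ, so Darcy-Weisbach reduces to ΔP = 32μLV/D². Solving for V: V = ΔP·D²/(32μL) = 2240·(0.129)²/(32·0.0459·71.7) = 0.354 m/s.
Check: Re = ρVD/μ = 895·0.354·0.129/0.0459 = 890.3 < 2300, so the laminar assumption holds.
Q = V·A = 0.354·(π/4·0.129²) = 0.004626 m³/s = 16.7 m³/h.

Q ≈ 16.7 m³/h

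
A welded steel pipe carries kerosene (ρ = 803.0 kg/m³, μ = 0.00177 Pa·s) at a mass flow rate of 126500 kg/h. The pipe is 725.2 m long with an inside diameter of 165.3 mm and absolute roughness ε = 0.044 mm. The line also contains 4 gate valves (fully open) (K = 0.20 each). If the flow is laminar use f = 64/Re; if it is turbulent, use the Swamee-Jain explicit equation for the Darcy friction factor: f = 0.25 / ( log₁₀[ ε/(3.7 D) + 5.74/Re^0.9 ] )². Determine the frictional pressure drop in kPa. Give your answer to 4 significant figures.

ṁ = 126500 kg/h = 126500/3600 = 35.14 kg/s.
A = πD²/4 = π(0.1653)²/4 = 0.02146 m²; mean velocity V = ṁ/(ρA) = 35.14/(803 · 0.02146) = 2.039 m/s.
Reynolds number Re = ρVD/μ = 803 · 2.039 · 0.1653 / 0.00177 = 1.529e+05.
Re > 4000 → turbulent. Relative roughness ε/D = 4.4e-05/0.1653 = 0.000266. Swamee-Jain: f = 0.25/(log₁₀[0.000266/3.7 + 5.74/1.529e+05^0.9])² = 0.25/(log₁₀[7.19e-05 + 0.000124])² = 0.25/(-3.708)² = 0.01818.
Total minor-loss coefficient ΣK = 4·0.2 = 0.8.
ΔP = [f·L/D + ΣK]·(ρV²/2) = [0.01818·725.2/0.1653 + 0.8]·(803·2.039²/2) = [79.76 + 0.8]·1669 = 1.345e+05 Pa.
ΔP = 1.345e+05 Pa = 134.5 kPa.

ΔP ≈ 134.5 kPa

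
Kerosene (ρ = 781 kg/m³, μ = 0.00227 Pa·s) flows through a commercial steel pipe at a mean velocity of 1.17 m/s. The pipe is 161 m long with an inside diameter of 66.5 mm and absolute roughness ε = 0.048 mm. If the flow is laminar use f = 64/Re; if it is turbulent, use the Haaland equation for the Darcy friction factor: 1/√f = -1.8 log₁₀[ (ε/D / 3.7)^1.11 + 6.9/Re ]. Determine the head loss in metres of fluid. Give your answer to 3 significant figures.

h_f ≈ 4.31 m

Reynolds number Re = ρVD/μ = 781 · 1.17 · 0.0665 / 0.00227 = 2.677e+04.
Re > 4000 → turbulent. Relative roughness ε/D = 4.8e-05/0.0665 = 0.000722. Haaland: 1/√f = -1.8 log₁₀[(0.000722/3.7)^1.11 + 6.9/2.677e+04] = -1.8 log₁₀[7.62e-05 + 0.000258] = 6.257, so f = 0.02554.
Darcy-Weisbach: ΔP = f(L/D)(ρV²/2) = 0.02554·(161/0.0665)·(781·1.17²/2) = 0.02554·2421·534.6 = 3.305e+04 Pa.
Head loss h_f = ΔP/(ρg) = 3.305e+04/(781·9.81) = 4.31 m.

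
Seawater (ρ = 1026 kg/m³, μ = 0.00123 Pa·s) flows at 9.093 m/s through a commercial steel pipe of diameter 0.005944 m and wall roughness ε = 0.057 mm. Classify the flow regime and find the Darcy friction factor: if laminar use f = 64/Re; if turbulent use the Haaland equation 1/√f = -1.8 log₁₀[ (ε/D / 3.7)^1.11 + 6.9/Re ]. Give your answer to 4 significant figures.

f ≈ 0.03870

Re = ρVD/μ = 1026·9.093·0.005944/0.00123 = 4.508e+04.
Re > 4000 → turbulent. ε/D = 5.7e-05/0.005944 = 0.00959; Haaland: 1/√f = -1.8 log₁₀[0.00135 + 0.000153] = 5.083, so f = 0.0387.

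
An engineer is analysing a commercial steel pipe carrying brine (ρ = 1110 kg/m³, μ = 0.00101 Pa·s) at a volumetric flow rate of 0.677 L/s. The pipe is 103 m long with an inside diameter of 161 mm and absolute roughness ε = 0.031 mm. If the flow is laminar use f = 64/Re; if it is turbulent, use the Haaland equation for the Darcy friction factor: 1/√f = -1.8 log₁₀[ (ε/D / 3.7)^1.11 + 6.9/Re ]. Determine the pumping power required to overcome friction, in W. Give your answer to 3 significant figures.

P ≈ 0.00959 W

Q = 0.677 L/s = 0.677/1000 = 0.000677 m³/s.
Cross-sectional area A = πD²/4 = π(0.161)²/4 = 0.02036 m²; mean velocity V = Q/A = 0.000677/0.02036 = 0.03325 m/s.
Reynolds number Re = ρVD/μ = 1110 · 0.03325 · 0.161 / 0.00101 = 5884.
Re > 4000 → turbulent. Relative roughness ε/D = 3.1e-05/0.161 = 0.000193. Haaland: 1/√f = -1.8 log₁₀[(0.000193/3.7)^1.11 + 6.9/5884] = -1.8 log₁₀[1.76e-05 + 0.00117] = 5.264, so f = 0.03609.
Darcy-Weisbach: ΔP = f(L/D)(ρV²/2) = 0.03609·(103/0.161)·(1110·0.03325²/2) = 0.03609·639.8·0.6137 = 14.17 Pa.
Pumping power P = QΔP = 0.000677·14.17 = 0.009594 W = 0.00959 W.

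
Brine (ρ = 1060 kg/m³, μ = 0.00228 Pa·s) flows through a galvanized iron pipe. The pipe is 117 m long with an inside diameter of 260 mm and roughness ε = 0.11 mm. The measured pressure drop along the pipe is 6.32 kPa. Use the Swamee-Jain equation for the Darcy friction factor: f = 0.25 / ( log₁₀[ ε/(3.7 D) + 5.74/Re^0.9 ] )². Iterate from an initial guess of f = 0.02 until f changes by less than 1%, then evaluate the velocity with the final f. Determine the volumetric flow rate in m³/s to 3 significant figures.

Q ≈ 0.0624 m³/s

Rearranging Darcy-Weisbach: V = √(2·ΔP·D/(f·L·ρ)). With ε/D = 0.00011/0.26 = 0.000423, iterate starting from f = 0.02:
  f = 0.02 → V = √(2·6320·0.26/(0.02·117·1060)) = 1.151 m/s; Re = ρVD/μ = 1.391e+05; f → 0.01925
  f = 0.01925 → V = 1.173 m/s; Re = 1.418e+05; f → 0.01921
Converged (Δf/f < 1%). With the final f = 0.01921: V = √(2·6320·0.26/(0.01921·117·1060)) = 1.174 m/s.
Q = V·A = 1.174·(π/4·0.26²) = 0.06236 m³/s = 0.0624 m³/s.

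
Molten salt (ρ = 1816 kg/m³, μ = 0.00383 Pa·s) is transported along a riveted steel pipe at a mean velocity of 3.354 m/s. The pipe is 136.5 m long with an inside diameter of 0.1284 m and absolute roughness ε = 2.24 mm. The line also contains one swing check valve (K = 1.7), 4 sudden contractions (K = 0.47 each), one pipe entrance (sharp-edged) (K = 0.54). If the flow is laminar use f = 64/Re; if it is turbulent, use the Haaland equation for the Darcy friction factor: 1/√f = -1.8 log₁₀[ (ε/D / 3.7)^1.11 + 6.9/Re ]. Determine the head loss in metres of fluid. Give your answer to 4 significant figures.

h_f ≈ 30.69 m

Reynolds number Re = ρVD/μ = 1816 · 3.354 · 0.1284 / 0.00383 = 2.042e+05.
Re > 4000 → turbulent. Relative roughness ε/D = 0.00224/0.1284 = 0.0174. Haaland: 1/√f = -1.8 log₁₀[(0.0174/3.7)^1.11 + 6.9/2.042e+05] = -1.8 log₁₀[0.00262 + 3.38e-05] = 4.638, so f = 0.04648.
Total minor-loss coefficient ΣK = 1·1.7 + 4·0.47 + 1·0.54 = 4.12.
ΔP = [f·L/D + ΣK]·(ρV²/2) = [0.04648·136.5/0.1284 + 4.12]·(1816·3.354²/2) = [49.41 + 4.12]·1.021e+04 = 5.468e+05 Pa.
Head loss h_f = ΔP/(ρg) = 5.468e+05/(1816·9.81) = 30.69 m.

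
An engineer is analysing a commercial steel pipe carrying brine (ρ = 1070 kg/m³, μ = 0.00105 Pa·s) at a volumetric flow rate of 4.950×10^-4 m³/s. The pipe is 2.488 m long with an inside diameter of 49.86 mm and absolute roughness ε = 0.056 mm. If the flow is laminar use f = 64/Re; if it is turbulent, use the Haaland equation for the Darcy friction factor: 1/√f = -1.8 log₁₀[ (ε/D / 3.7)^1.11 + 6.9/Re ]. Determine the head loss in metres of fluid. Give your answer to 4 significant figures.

h_f ≈ 0.004988 m

Cross-sectional area A = πD²/4 = π(0.04986)²/4 = 0.001953 m²; mean velocity V = Q/A = 0.000495/0.001953 = 0.2535 m/s.
Reynolds number Re = ρVD/μ = 1070 · 0.2535 · 0.04986 / 0.00105 = 1.288e+04.
Re > 4000 → turbulent. Relative roughness ε/D = 5.6e-05/0.04986 = 0.00112. Haaland: 1/√f = -1.8 log₁₀[(0.00112/3.7)^1.11 + 6.9/1.288e+04] = -1.8 log₁₀[0.000125 + 0.000536] = 5.725, so f = 0.03051.
Darcy-Weisbach: ΔP = f(L/D)(ρV²/2) = 0.03051·(2.488/0.04986)·(1070·0.2535²/2) = 0.03051·49.9·34.39 = 52.36 Pa.
Head loss h_f = ΔP/(ρg) = 52.36/(1070·9.81) = 0.004988 m.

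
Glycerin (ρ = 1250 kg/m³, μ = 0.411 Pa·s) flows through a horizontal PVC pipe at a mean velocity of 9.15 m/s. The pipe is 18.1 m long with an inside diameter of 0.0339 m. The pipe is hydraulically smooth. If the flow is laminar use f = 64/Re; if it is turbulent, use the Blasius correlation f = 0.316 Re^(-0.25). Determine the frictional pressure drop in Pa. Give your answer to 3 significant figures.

Reynolds number Re = ρVD/μ = 1250 · 9.15 · 0.0339 / 0.411 = 943.4.
Re < 2300 → laminar flow, so f = 64/Re = 64/943.4 = 0.06784 (the turbulent correlation is not needed).
Darcy-Weisbach: ΔP = f(L/D)(ρV²/2) = 0.06784·(18.1/0.0339)·(1250·9.15²/2) = 0.06784·533.9·5.233e+04 = 1.895e+06 Pa.

ΔP ≈ 1.90×10^6 Pa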